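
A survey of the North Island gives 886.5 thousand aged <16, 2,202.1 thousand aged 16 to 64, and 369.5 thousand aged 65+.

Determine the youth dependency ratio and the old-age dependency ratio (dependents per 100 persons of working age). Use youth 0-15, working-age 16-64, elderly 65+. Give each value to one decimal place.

Youth dependency ratio = 886.5 / 2,202.1 × 100 = 40.3
Old-age dependency ratio = 369.5 / 2,202.1 × 100 = 16.8

Youth dependency ratio: 40.3
Old-age dependency ratio: 16.8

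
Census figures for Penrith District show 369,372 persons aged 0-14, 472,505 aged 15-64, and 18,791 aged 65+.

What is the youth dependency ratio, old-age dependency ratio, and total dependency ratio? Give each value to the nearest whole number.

Youth dependency ratio: 78
Old-age dependency ratio: 4
Total dependency ratio: 82

Youth dependency ratio = 369,372 / 472,505 × 100 = 78
Old-age dependency ratio = 18,791 / 472,505 × 100 = 4
Total dependency ratio = (369,372 + 18,791) / 472,505 × 100 = 388,163 / 472,505 × 100 = 82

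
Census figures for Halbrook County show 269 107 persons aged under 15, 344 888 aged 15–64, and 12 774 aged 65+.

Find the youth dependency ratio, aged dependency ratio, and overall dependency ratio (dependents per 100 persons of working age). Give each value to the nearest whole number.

Youth dependency ratio = 269 107 / 344 888 × 100 = 78
Old-age dependency ratio = 12 774 / 344 888 × 100 = 4
Total dependency ratio = (269 107 + 12 774) / 344 888 × 100 = 281 881 / 344 888 × 100 = 82

Youth dependency ratio: 78
Old-age dependency ratio: 4
Total dependency ratio: 82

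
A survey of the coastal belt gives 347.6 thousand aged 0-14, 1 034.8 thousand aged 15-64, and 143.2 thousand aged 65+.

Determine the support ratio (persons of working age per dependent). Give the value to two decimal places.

Support ratio: 2.11

Support ratio = 1 034.8 / (347.6 + 143.2) = 1 034.8 / 490.8 = 2.11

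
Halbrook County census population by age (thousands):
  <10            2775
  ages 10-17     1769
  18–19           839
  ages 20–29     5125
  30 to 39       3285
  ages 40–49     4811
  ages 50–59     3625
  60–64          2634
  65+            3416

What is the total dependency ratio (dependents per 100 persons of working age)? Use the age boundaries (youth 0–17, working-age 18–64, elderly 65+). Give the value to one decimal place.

Total dependency ratio: 39.2

0–17: 2775 + 1769 = 4544
18–64: 839 + 5125 + 3285 + 4811 + 3625 + 2634 = 20319
65+: 3416
Total dependency ratio = (4544 + 3416) / 20319 × 100 = 7960 / 20319 × 100 = 39.2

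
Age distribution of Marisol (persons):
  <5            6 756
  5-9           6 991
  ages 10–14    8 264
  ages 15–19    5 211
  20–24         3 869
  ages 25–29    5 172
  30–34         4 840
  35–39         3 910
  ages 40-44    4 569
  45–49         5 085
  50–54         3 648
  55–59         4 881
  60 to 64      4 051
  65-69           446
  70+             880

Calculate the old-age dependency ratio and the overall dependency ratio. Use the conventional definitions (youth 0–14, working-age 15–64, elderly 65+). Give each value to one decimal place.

0–14: 6 756 + 6 991 + 8 264 = 22 011
15–64: 5 211 + 3 869 + 5 172 + 4 840 + 3 910 + 4 569 + 5 085 + 3 648 + 4 881 + 4 051 = 45 236
65+: 446 + 880 = 1 326
Old-age dependency ratio = 1 326 / 45 236 × 100 = 2.9
Total dependency ratio = (22 011 + 1 326) / 45 236 × 100 = 23 337 / 45 236 × 100 = 51.6

Old-age dependency ratio: 2.9
Total dependency ratio: 51.6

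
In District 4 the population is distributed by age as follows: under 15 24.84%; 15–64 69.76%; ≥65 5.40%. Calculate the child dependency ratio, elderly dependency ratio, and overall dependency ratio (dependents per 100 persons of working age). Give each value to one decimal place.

Youth dependency ratio = 24.84 / 69.76 × 100 = 35.6
Old-age dependency ratio = 5.40 / 69.76 × 100 = 7.7
Total dependency ratio = (24.84 + 5.40) / 69.76 × 100 = 30.24 / 69.76 × 100 = 43.3

Youth dependency ratio: 35.6
Old-age dependency ratio: 7.7
Total dependency ratio: 43.3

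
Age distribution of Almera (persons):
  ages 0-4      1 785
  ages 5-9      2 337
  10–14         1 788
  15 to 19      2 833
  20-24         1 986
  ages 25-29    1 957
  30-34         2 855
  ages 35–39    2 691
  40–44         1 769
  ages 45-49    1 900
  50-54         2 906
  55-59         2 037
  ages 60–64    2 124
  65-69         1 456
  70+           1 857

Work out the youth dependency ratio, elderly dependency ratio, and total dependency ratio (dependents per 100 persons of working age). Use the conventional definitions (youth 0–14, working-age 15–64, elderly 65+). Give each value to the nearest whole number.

0–14: 1 785 + 2 337 + 1 788 = 5 910
15–64: 2 833 + 1 986 + 1 957 + 2 855 + 2 691 + 1 769 + 1 900 + 2 906 + 2 037 + 2 124 = 23 058
65+: 1 456 + 1 857 = 3 313
Youth dependency ratio = 5 910 / 23 058 × 100 = 26
Old-age dependency ratio = 3 313 / 23 058 × 100 = 14
Total dependency ratio = (5 910 + 3 313) / 23 058 × 100 = 9 223 / 23 058 × 100 = 40

Youth dependency ratio: 26
Old-age dependency ratio: 14
Total dependency ratio: 40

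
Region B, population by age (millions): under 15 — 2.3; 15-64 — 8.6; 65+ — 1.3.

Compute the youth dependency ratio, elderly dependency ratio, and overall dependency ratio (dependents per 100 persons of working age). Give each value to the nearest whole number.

Youth dependency ratio = 2.3 / 8.6 × 100 = 27
Old-age dependency ratio = 1.3 / 8.6 × 100 = 15
Total dependency ratio = (2.3 + 1.3) / 8.6 × 100 = 3.6 / 8.6 × 100 = 42

Youth dependency ratio: 27
Old-age dependency ratio: 15
Total dependency ratio: 42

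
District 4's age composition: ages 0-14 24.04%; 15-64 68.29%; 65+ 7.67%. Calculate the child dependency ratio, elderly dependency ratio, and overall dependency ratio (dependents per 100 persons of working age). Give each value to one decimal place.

Youth dependency ratio = 24.04 / 68.29 × 100 = 35.2
Old-age dependency ratio = 7.67 / 68.29 × 100 = 11.2
Total dependency ratio = (24.04 + 7.67) / 68.29 × 100 = 31.71 / 68.29 × 100 = 46.4

Youth dependency ratio: 35.2
Old-age dependency ratio: 11.2
Total dependency ratio: 46.4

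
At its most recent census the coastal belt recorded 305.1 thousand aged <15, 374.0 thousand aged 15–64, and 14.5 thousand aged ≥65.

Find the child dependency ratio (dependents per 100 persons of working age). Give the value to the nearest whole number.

Youth dependency ratio = 305.1 / 374.0 × 100 = 82

Youth dependency ratio: 82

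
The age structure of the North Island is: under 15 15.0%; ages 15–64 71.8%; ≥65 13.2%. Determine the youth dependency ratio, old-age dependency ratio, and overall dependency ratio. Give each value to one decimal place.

Youth dependency ratio: 20.9
Old-age dependency ratio: 18.4
Total dependency ratio: 39.3

Youth dependency ratio = 15.0 / 71.8 × 100 = 20.9
Old-age dependency ratio = 13.2 / 71.8 × 100 = 18.4
Total dependency ratio = (15.0 + 13.2) / 71.8 × 100 = 28.2 / 71.8 × 100 = 39.3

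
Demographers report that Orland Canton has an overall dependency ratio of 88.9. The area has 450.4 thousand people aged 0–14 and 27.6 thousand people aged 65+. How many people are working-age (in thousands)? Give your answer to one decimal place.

Working-age: 537.7

Total dependency ratio = (youth + elderly) / working-age × 100
88.9 = (450.4 + 27.6) / W × 100
⇒ 537.7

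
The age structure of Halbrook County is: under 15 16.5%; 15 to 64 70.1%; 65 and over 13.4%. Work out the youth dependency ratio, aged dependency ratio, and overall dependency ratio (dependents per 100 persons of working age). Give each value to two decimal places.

Youth dependency ratio: 23.54
Old-age dependency ratio: 19.12
Total dependency ratio: 42.65

Youth dependency ratio = 16.5 / 70.1 × 100 = 23.54
Old-age dependency ratio = 13.4 / 70.1 × 100 = 19.12
Total dependency ratio = (16.5 + 13.4) / 70.1 × 100 = 29.9 / 70.1 × 100 = 42.65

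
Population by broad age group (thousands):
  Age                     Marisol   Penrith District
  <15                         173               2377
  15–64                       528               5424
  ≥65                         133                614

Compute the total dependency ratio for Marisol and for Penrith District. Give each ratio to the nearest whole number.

Marisol: 58
Penrith District: 55

Marisol: (173 + 133) / 528 × 100 = 306 / 528 × 100 = 58
Penrith District: (2377 + 614) / 5424 × 100 = 2991 / 5424 × 100 = 55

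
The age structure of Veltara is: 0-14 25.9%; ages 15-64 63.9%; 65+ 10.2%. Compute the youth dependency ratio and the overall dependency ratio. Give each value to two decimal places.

Youth dependency ratio = 25.9 / 63.9 × 100 = 40.53
Total dependency ratio = (25.9 + 10.2) / 63.9 × 100 = 36.1 / 63.9 × 100 = 56.49

Youth dependency ratio: 40.53
Total dependency ratio: 56.49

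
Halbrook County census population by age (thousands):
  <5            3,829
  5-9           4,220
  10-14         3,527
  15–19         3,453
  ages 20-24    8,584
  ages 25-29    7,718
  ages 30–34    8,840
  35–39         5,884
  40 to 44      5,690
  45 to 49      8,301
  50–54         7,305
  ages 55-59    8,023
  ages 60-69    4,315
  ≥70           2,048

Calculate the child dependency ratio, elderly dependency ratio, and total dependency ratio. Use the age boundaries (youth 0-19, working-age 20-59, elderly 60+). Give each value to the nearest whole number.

Youth dependency ratio: 25
Old-age dependency ratio: 11
Total dependency ratio: 35

0–19: 3,829 + 4,220 + 3,527 + 3,453 = 15,029
20–59: 8,584 + 7,718 + 8,840 + 5,884 + 5,690 + 8,301 + 7,305 + 8,023 = 60,345
60+: 4,315 + 2,048 = 6,363
Youth dependency ratio = 15,029 / 60,345 × 100 = 25
Old-age dependency ratio = 6,363 / 60,345 × 100 = 11
Total dependency ratio = (15,029 + 6,363) / 60,345 × 100 = 21,392 / 60,345 × 100 = 35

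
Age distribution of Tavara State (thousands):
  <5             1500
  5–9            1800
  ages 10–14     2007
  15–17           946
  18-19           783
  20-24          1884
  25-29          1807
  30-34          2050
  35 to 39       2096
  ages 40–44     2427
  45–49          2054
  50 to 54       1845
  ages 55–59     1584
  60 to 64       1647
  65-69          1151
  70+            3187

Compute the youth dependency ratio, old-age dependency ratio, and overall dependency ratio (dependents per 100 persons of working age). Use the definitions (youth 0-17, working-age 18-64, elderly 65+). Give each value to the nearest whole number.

0–17: 1500 + 1800 + 2007 + 946 = 6253
18–64: 783 + 1884 + 1807 + 2050 + 2096 + 2427 + 2054 + 1845 + 1584 + 1647 = 18177
65+: 1151 + 3187 = 4338
Youth dependency ratio = 6253 / 18177 × 100 = 34
Old-age dependency ratio = 4338 / 18177 × 100 = 24
Total dependency ratio = (6253 + 4338) / 18177 × 100 = 10591 / 18177 × 100 = 58

Youth dependency ratio: 34
Old-age dependency ratio: 24
Total dependency ratio: 58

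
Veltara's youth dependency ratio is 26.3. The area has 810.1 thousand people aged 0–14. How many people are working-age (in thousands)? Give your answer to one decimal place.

Youth dependency ratio = youth / working-age × 100
26.3 = 810.1 / W × 100
⇒ 3,080.2

Working-age: 3,080.2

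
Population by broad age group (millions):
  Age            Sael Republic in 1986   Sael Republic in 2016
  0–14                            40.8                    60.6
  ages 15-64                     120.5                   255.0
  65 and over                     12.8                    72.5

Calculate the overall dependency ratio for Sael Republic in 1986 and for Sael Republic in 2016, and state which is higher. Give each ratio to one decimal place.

Sael Republic in 1986: 44.5
Sael Republic in 2016: 52.2
Higher: Sael Republic in 2016

Sael Republic in 1986: (40.8 + 12.8) / 120.5 × 100 = 53.6 / 120.5 × 100 = 44.5
Sael Republic in 2016: (60.6 + 72.5) / 255.0 × 100 = 133.1 / 255.0 × 100 = 52.2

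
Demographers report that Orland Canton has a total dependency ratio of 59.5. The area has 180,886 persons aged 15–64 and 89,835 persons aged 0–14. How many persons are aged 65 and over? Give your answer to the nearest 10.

Aged 65 and over: 17,790

Total dependency ratio = (youth + elderly) / working-age × 100
59.5 = (89,835 + E) / 180,886 × 100
⇒ 17,790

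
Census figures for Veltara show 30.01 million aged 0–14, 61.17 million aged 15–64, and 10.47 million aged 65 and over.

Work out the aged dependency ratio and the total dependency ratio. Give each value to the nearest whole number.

Old-age dependency ratio: 17
Total dependency ratio: 66

Old-age dependency ratio = 10.47 / 61.17 × 100 = 17
Total dependency ratio = (30.01 + 10.47) / 61.17 × 100 = 40.48 / 61.17 × 100 = 66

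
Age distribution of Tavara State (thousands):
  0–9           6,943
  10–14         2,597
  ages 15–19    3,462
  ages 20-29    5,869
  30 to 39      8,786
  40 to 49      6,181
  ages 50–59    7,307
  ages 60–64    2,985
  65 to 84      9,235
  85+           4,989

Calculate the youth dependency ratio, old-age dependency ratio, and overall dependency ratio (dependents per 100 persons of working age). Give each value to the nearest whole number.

0–14: 6,943 + 2,597 = 9,540
15–64: 3,462 + 5,869 + 8,786 + 6,181 + 7,307 + 2,985 = 34,590
65+: 9,235 + 4,989 = 14,224
Youth dependency ratio = 9,540 / 34,590 × 100 = 28
Old-age dependency ratio = 14,224 / 34,590 × 100 = 41
Total dependency ratio = (9,540 + 14,224) / 34,590 × 100 = 23,764 / 34,590 × 100 = 69

Youth dependency ratio: 28
Old-age dependency ratio: 41
Total dependency ratio: 69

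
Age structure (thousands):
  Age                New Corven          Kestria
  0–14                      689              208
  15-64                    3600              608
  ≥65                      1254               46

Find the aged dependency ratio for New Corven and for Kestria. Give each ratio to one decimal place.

New Corven: 1254 / 3600 × 100 = 34.8
Kestria: 46 / 608 × 100 = 7.6

New Corven: 34.8
Kestria: 7.6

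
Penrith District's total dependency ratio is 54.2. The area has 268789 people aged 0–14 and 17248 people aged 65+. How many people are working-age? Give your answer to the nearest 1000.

Total dependency ratio = (youth + elderly) / working-age × 100
54.2 = (268789 + 17248) / W × 100
⇒ 528000

Working-age: 528000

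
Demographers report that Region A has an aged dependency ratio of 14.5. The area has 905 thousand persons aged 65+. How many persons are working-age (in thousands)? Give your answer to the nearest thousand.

Working-age: 6,241

Old-age dependency ratio = elderly / working-age × 100
14.5 = 905 / W × 100
⇒ 6,241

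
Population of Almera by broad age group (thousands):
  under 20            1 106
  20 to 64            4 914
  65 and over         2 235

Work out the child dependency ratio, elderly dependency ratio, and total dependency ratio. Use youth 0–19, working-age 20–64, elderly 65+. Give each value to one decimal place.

Youth dependency ratio: 22.5
Old-age dependency ratio: 45.5
Total dependency ratio: 68.0

Youth dependency ratio = 1 106 / 4 914 × 100 = 22.5
Old-age dependency ratio = 2 235 / 4 914 × 100 = 45.5
Total dependency ratio = (1 106 + 2 235) / 4 914 × 100 = 3 341 / 4 914 × 100 = 68.0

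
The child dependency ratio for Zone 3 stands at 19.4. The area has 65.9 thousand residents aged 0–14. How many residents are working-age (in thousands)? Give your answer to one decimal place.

Youth dependency ratio = youth / working-age × 100
19.4 = 65.9 / W × 100
⇒ 339.7

Working-age: 339.7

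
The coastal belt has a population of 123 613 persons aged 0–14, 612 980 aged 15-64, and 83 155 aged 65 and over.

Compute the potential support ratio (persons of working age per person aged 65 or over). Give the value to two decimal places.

Potential support ratio = 612 980 / 83 155 = 7.37

Potential support ratio: 7.37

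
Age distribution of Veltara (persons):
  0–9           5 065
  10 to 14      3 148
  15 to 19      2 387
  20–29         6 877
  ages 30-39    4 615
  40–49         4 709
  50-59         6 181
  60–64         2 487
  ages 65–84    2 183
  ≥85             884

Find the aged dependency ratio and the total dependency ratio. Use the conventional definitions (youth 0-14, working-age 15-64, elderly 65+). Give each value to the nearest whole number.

0–14: 5 065 + 3 148 = 8 213
15–64: 2 387 + 6 877 + 4 615 + 4 709 + 6 181 + 2 487 = 27 256
65+: 2 183 + 884 = 3 067
Old-age dependency ratio = 3 067 / 27 256 × 100 = 11
Total dependency ratio = (8 213 + 3 067) / 27 256 × 100 = 11 280 / 27 256 × 100 = 41

Old-age dependency ratio: 11
Total dependency ratio: 41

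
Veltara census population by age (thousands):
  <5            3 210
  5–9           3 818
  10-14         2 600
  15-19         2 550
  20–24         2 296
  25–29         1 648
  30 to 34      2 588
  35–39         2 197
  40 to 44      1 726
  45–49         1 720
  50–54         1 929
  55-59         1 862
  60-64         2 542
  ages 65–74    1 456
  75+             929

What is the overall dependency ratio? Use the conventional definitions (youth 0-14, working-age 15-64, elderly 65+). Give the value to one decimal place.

Total dependency ratio: 57.0

0–14: 3 210 + 3 818 + 2 600 = 9 628
15–64: 2 550 + 2 296 + 1 648 + 2 588 + 2 197 + 1 726 + 1 720 + 1 929 + 1 862 + 2 542 = 21 058
65+: 1 456 + 929 = 2 385
Total dependency ratio = (9 628 + 2 385) / 21 058 × 100 = 12 013 / 21 058 × 100 = 57.0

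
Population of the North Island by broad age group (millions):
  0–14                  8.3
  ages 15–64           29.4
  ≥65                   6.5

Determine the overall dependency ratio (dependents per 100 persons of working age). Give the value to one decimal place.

Total dependency ratio: 50.3

Total dependency ratio = (8.3 + 6.5) / 29.4 × 100 = 14.8 / 29.4 × 100 = 50.3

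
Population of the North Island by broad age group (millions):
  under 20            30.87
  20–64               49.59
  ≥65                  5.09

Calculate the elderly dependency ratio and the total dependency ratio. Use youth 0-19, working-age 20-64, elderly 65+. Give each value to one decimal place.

Old-age dependency ratio: 10.3
Total dependency ratio: 72.5

Old-age dependency ratio = 5.09 / 49.59 × 100 = 10.3
Total dependency ratio = (30.87 + 5.09) / 49.59 × 100 = 35.96 / 49.59 × 100 = 72.5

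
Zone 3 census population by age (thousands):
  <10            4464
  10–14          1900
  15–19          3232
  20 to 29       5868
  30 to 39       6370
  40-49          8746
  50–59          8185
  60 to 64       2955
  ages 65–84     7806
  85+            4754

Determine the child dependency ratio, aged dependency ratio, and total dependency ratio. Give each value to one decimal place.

Youth dependency ratio: 18.0
Old-age dependency ratio: 35.5
Total dependency ratio: 53.5

0–14: 4464 + 1900 = 6364
15–64: 3232 + 5868 + 6370 + 8746 + 8185 + 2955 = 35356
65+: 7806 + 4754 = 12560
Youth dependency ratio = 6364 / 35356 × 100 = 18.0
Old-age dependency ratio = 12560 / 35356 × 100 = 35.5
Total dependency ratio = (6364 + 12560) / 35356 × 100 = 18924 / 35356 × 100 = 53.5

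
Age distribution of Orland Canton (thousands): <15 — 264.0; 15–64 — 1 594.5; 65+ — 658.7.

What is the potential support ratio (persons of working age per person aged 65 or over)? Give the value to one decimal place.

Potential support ratio: 2.4

Potential support ratio = 1 594.5 / 658.7 = 2.4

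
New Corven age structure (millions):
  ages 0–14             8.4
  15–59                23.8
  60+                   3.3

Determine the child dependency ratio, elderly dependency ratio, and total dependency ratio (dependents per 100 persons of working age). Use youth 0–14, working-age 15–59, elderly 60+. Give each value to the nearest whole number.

Youth dependency ratio = 8.4 / 23.8 × 100 = 35
Old-age dependency ratio = 3.3 / 23.8 × 100 = 14
Total dependency ratio = (8.4 + 3.3) / 23.8 × 100 = 11.7 / 23.8 × 100 = 49

Youth dependency ratio: 35
Old-age dependency ratio: 14
Total dependency ratio: 49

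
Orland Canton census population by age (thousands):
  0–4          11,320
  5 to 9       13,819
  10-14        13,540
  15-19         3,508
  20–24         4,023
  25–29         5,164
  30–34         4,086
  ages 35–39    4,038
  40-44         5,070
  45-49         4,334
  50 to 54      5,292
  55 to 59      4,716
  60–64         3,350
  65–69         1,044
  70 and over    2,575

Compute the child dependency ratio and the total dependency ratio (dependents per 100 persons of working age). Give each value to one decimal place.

Youth dependency ratio: 88.8
Total dependency ratio: 97.1

0–14: 11,320 + 13,819 + 13,540 = 38,679
15–64: 3,508 + 4,023 + 5,164 + 4,086 + 4,038 + 5,070 + 4,334 + 5,292 + 4,716 + 3,350 = 43,581
65+: 1,044 + 2,575 = 3,619
Youth dependency ratio = 38,679 / 43,581 × 100 = 88.8
Total dependency ratio = (38,679 + 3,619) / 43,581 × 100 = 42,298 / 43,581 × 100 = 97.1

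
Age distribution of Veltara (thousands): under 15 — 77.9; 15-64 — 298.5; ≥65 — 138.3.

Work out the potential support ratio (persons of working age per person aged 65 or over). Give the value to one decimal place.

Potential support ratio: 2.2

Potential support ratio = 298.5 / 138.3 = 2.2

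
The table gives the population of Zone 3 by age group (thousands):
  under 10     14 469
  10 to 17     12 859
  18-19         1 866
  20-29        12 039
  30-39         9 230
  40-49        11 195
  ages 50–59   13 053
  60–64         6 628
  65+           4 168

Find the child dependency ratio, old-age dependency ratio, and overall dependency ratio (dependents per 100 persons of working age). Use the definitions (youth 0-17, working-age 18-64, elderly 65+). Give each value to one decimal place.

Youth dependency ratio: 50.6
Old-age dependency ratio: 7.7
Total dependency ratio: 58.3

0–17: 14 469 + 12 859 = 27 328
18–64: 1 866 + 12 039 + 9 230 + 11 195 + 13 053 + 6 628 = 54 011
65+: 4 168
Youth dependency ratio = 27 328 / 54 011 × 100 = 50.6
Old-age dependency ratio = 4 168 / 54 011 × 100 = 7.7
Total dependency ratio = (27 328 + 4 168) / 54 011 × 100 = 31 496 / 54 011 × 100 = 58.3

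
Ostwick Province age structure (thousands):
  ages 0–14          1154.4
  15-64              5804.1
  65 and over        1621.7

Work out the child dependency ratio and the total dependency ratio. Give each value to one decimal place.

Youth dependency ratio: 19.9
Total dependency ratio: 47.8

Youth dependency ratio = 1154.4 / 5804.1 × 100 = 19.9
Total dependency ratio = (1154.4 + 1621.7) / 5804.1 × 100 = 2776.1 / 5804.1 × 100 = 47.8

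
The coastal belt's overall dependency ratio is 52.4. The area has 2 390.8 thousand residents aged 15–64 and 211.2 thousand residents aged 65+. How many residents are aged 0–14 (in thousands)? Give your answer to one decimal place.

Aged 0–14: 1 041.6

Total dependency ratio = (youth + elderly) / working-age × 100
52.4 = (Y + 211.2) / 2 390.8 × 100
⇒ 1 041.6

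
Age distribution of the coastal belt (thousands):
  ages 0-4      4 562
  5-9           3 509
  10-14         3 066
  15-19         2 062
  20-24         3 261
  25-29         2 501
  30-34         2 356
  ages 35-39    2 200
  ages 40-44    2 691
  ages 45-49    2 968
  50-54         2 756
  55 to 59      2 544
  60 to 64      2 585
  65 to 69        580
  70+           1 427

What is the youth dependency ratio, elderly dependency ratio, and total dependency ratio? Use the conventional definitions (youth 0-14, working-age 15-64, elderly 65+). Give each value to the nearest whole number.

0–14: 4 562 + 3 509 + 3 066 = 11 137
15–64: 2 062 + 3 261 + 2 501 + 2 356 + 2 200 + 2 691 + 2 968 + 2 756 + 2 544 + 2 585 = 25 924
65+: 580 + 1 427 = 2 007
Youth dependency ratio = 11 137 / 25 924 × 100 = 43
Old-age dependency ratio = 2 007 / 25 924 × 100 = 8
Total dependency ratio = (11 137 + 2 007) / 25 924 × 100 = 13 144 / 25 924 × 100 = 51

Youth dependency ratio: 43
Old-age dependency ratio: 8
Total dependency ratio: 51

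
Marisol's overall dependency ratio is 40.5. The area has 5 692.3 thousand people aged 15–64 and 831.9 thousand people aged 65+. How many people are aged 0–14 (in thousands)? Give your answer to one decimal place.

Total dependency ratio = (youth + elderly) / working-age × 100
40.5 = (Y + 831.9) / 5 692.3 × 100
⇒ 1 473.5

Aged 0–14: 1 473.5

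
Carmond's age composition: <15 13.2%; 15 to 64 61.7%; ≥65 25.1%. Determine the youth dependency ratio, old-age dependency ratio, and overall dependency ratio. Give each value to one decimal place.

Youth dependency ratio: 21.4
Old-age dependency ratio: 40.7
Total dependency ratio: 62.1

Youth dependency ratio = 13.2 / 61.7 × 100 = 21.4
Old-age dependency ratio = 25.1 / 61.7 × 100 = 40.7
Total dependency ratio = (13.2 + 25.1) / 61.7 × 100 = 38.3 / 61.7 × 100 = 62.1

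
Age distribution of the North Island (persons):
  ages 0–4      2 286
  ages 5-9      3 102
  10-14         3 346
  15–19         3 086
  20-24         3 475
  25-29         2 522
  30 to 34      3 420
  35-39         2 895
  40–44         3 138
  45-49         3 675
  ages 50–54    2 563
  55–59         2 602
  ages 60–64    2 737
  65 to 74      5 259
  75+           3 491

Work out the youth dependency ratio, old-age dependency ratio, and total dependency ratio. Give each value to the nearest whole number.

0–14: 2 286 + 3 102 + 3 346 = 8 734
15–64: 3 086 + 3 475 + 2 522 + 3 420 + 2 895 + 3 138 + 3 675 + 2 563 + 2 602 + 2 737 = 30 113
65+: 5 259 + 3 491 = 8 750
Youth dependency ratio = 8 734 / 30 113 × 100 = 29
Old-age dependency ratio = 8 750 / 30 113 × 100 = 29
Total dependency ratio = (8 734 + 8 750) / 30 113 × 100 = 17 484 / 30 113 × 100 = 58

Youth dependency ratio: 29
Old-age dependency ratio: 29
Total dependency ratio: 58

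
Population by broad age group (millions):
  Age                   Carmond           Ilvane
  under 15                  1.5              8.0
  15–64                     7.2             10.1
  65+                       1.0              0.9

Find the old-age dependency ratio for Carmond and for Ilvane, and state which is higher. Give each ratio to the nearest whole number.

Carmond: 14
Ilvane: 9
Higher: Carmond

Carmond: 1.0 / 7.2 × 100 = 14
Ilvane: 0.9 / 10.1 × 100 = 9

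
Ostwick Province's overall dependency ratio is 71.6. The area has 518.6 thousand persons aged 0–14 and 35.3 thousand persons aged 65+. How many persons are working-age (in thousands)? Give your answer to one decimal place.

Total dependency ratio = (youth + elderly) / working-age × 100
71.6 = (518.6 + 35.3) / W × 100
⇒ 773.6

Working-age: 773.6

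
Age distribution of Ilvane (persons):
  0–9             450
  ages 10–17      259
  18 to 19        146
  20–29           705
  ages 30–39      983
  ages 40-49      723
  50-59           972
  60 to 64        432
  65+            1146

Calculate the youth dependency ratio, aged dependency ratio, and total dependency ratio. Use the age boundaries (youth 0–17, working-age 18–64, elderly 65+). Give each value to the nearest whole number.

0–17: 450 + 259 = 709
18–64: 146 + 705 + 983 + 723 + 972 + 432 = 3961
65+: 1146
Youth dependency ratio = 709 / 3961 × 100 = 18
Old-age dependency ratio = 1146 / 3961 × 100 = 29
Total dependency ratio = (709 + 1146) / 3961 × 100 = 1855 / 3961 × 100 = 47

Youth dependency ratio: 18
Old-age dependency ratio: 29
Total dependency ratio: 47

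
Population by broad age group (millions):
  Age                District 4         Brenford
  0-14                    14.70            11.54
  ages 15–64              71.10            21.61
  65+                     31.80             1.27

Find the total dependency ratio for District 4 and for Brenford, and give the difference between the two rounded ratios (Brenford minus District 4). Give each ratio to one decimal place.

District 4: (14.70 + 31.80) / 71.10 × 100 = 46.50 / 71.10 × 100 = 65.4
Brenford: (11.54 + 1.27) / 21.61 × 100 = 12.81 / 21.61 × 100 = 59.3

District 4: 65.4
Brenford: 59.3
Difference: -6.1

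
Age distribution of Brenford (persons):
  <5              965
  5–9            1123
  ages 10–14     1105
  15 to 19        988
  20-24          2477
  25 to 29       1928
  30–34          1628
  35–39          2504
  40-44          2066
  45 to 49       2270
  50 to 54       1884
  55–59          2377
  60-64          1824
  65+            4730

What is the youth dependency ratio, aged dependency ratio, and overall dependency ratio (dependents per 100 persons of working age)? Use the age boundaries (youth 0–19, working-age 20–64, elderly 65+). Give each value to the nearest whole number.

0–19: 965 + 1123 + 1105 + 988 = 4181
20–64: 2477 + 1928 + 1628 + 2504 + 2066 + 2270 + 1884 + 2377 + 1824 = 18958
65+: 4730
Youth dependency ratio = 4181 / 18958 × 100 = 22
Old-age dependency ratio = 4730 / 18958 × 100 = 25
Total dependency ratio = (4181 + 4730) / 18958 × 100 = 8911 / 18958 × 100 = 47

Youth dependency ratio: 22
Old-age dependency ratio: 25
Total dependency ratio: 47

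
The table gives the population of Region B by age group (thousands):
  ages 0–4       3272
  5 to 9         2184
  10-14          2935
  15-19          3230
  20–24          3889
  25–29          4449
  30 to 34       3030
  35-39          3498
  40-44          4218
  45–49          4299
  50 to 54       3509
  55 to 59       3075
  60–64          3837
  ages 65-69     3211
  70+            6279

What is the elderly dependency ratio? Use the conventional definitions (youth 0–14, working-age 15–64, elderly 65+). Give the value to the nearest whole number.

0–14: 3272 + 2184 + 2935 = 8391
15–64: 3230 + 3889 + 4449 + 3030 + 3498 + 4218 + 4299 + 3509 + 3075 + 3837 = 37034
65+: 3211 + 6279 = 9490
Old-age dependency ratio = 9490 / 37034 × 100 = 26

Old-age dependency ratio: 26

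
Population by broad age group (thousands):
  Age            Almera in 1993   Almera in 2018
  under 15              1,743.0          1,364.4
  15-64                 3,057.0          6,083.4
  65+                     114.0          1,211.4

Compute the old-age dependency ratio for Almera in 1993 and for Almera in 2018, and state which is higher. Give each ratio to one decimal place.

Almera in 1993: 114.0 / 3,057.0 × 100 = 3.7
Almera in 2018: 1,211.4 / 6,083.4 × 100 = 19.9

Almera in 1993: 3.7
Almera in 2018: 19.9
Higher: Almera in 2018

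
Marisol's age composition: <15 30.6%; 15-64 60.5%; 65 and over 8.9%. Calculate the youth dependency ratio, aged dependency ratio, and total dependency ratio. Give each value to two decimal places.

Youth dependency ratio: 50.58
Old-age dependency ratio: 14.71
Total dependency ratio: 65.29

Youth dependency ratio = 30.6 / 60.5 × 100 = 50.58
Old-age dependency ratio = 8.9 / 60.5 × 100 = 14.71
Total dependency ratio = (30.6 + 8.9) / 60.5 × 100 = 39.5 / 60.5 × 100 = 65.29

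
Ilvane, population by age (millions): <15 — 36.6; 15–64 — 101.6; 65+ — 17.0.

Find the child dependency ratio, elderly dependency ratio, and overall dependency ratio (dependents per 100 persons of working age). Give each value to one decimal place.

Youth dependency ratio = 36.6 / 101.6 × 100 = 36.0
Old-age dependency ratio = 17.0 / 101.6 × 100 = 16.7
Total dependency ratio = (36.6 + 17.0) / 101.6 × 100 = 53.6 / 101.6 × 100 = 52.8

Youth dependency ratio: 36.0
Old-age dependency ratio: 16.7
Total dependency ratio: 52.8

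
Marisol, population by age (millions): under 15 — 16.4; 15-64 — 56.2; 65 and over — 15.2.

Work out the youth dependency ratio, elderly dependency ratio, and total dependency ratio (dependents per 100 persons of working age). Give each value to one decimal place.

Youth dependency ratio = 16.4 / 56.2 × 100 = 29.2
Old-age dependency ratio = 15.2 / 56.2 × 100 = 27.0
Total dependency ratio = (16.4 + 15.2) / 56.2 × 100 = 31.6 / 56.2 × 100 = 56.2

Youth dependency ratio: 29.2
Old-age dependency ratio: 27.0
Total dependency ratio: 56.2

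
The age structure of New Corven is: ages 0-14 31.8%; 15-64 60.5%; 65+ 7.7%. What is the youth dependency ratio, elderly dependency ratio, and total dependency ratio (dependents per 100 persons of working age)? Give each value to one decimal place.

Youth dependency ratio = 31.8 / 60.5 × 100 = 52.6
Old-age dependency ratio = 7.7 / 60.5 × 100 = 12.7
Total dependency ratio = (31.8 + 7.7) / 60.5 × 100 = 39.5 / 60.5 × 100 = 65.3

Youth dependency ratio: 52.6
Old-age dependency ratio: 12.7
Total dependency ratio: 65.3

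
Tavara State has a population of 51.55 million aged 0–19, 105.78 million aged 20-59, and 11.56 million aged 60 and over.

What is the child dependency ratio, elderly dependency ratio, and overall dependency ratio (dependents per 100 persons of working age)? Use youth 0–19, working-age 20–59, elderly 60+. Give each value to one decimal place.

Youth dependency ratio = 51.55 / 105.78 × 100 = 48.7
Old-age dependency ratio = 11.56 / 105.78 × 100 = 10.9
Total dependency ratio = (51.55 + 11.56) / 105.78 × 100 = 63.11 / 105.78 × 100 = 59.7

Youth dependency ratio: 48.7
Old-age dependency ratio: 10.9
Total dependency ratio: 59.7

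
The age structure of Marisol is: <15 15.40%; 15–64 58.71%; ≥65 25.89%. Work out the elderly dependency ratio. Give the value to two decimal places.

Old-age dependency ratio = 25.89 / 58.71 × 100 = 44.10

Old-age dependency ratio: 44.10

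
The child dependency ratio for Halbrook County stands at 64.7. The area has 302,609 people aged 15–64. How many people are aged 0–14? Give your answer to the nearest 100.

Aged 0–14: 195,800

Youth dependency ratio = youth / working-age × 100
64.7 = Y / 302,609 × 100
⇒ 195,800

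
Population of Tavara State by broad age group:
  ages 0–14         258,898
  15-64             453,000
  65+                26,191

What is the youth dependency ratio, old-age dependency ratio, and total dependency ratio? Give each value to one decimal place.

Youth dependency ratio: 57.2
Old-age dependency ratio: 5.8
Total dependency ratio: 62.9

Youth dependency ratio = 258,898 / 453,000 × 100 = 57.2
Old-age dependency ratio = 26,191 / 453,000 × 100 = 5.8
Total dependency ratio = (258,898 + 26,191) / 453,000 × 100 = 285,089 / 453,000 × 100 = 62.9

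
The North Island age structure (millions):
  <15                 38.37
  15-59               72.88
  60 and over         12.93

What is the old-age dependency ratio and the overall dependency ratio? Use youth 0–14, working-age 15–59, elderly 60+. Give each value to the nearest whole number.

Old-age dependency ratio: 18
Total dependency ratio: 70

Old-age dependency ratio = 12.93 / 72.88 × 100 = 18
Total dependency ratio = (38.37 + 12.93) / 72.88 × 100 = 51.30 / 72.88 × 100 = 70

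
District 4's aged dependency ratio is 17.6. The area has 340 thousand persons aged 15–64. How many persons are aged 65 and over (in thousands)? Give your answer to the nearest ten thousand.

Aged 65 and over: 60

Old-age dependency ratio = elderly / working-age × 100
17.6 = E / 340 × 100
⇒ 60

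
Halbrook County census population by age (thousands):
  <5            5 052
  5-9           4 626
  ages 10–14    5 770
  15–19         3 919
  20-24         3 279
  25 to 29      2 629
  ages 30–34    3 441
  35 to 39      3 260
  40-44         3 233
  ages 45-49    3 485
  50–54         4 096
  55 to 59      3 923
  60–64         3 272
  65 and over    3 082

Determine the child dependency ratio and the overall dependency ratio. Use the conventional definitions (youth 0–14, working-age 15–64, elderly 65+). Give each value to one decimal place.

0–14: 5 052 + 4 626 + 5 770 = 15 448
15–64: 3 919 + 3 279 + 2 629 + 3 441 + 3 260 + 3 233 + 3 485 + 4 096 + 3 923 + 3 272 = 34 537
65+: 3 082
Youth dependency ratio = 15 448 / 34 537 × 100 = 44.7
Total dependency ratio = (15 448 + 3 082) / 34 537 × 100 = 18 530 / 34 537 × 100 = 53.7

Youth dependency ratio: 44.7
Total dependency ratio: 53.7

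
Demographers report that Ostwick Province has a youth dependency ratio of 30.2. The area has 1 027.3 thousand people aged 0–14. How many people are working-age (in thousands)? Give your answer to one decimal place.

Working-age: 3 401.7

Youth dependency ratio = youth / working-age × 100
30.2 = 1 027.3 / W × 100
⇒ 3 401.7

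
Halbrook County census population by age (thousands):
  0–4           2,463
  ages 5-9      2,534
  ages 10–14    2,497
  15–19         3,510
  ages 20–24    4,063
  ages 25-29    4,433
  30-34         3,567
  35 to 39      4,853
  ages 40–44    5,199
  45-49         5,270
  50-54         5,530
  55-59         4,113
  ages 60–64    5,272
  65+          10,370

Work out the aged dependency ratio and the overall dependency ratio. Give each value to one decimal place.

0–14: 2,463 + 2,534 + 2,497 = 7,494
15–64: 3,510 + 4,063 + 4,433 + 3,567 + 4,853 + 5,199 + 5,270 + 5,530 + 4,113 + 5,272 = 45,810
65+: 10,370
Old-age dependency ratio = 10,370 / 45,810 × 100 = 22.6
Total dependency ratio = (7,494 + 10,370) / 45,810 × 100 = 17,864 / 45,810 × 100 = 39.0

Old-age dependency ratio: 22.6
Total dependency ratio: 39.0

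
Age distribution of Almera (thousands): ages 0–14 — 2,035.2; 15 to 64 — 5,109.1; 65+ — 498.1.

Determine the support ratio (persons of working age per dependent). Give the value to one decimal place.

Support ratio: 2.0

Support ratio = 5,109.1 / (2,035.2 + 498.1) = 5,109.1 / 2,533.3 = 2.0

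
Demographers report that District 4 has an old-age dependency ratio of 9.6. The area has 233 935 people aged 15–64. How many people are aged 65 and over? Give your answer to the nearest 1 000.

Old-age dependency ratio = elderly / working-age × 100
9.6 = E / 233 935 × 100
⇒ 22 000

Aged 65 and over: 22 000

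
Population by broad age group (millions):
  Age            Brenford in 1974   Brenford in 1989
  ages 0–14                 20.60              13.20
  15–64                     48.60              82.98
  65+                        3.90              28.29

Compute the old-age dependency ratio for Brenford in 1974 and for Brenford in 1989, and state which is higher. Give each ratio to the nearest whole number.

Brenford in 1974: 3.90 / 48.60 × 100 = 8
Brenford in 1989: 28.29 / 82.98 × 100 = 34

Brenford in 1974: 8
Brenford in 1989: 34
Higher: Brenford in 1989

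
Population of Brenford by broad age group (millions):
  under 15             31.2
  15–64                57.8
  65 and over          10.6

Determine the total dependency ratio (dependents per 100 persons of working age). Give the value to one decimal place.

Total dependency ratio: 72.3

Total dependency ratio = (31.2 + 10.6) / 57.8 × 100 = 41.8 / 57.8 × 100 = 72.3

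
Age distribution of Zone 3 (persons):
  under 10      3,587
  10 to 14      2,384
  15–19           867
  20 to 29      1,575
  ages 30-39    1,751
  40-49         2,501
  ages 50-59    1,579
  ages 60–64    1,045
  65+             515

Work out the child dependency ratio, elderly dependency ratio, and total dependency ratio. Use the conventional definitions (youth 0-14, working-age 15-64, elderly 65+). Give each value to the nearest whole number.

Youth dependency ratio: 64
Old-age dependency ratio: 6
Total dependency ratio: 70

0–14: 3,587 + 2,384 = 5,971
15–64: 867 + 1,575 + 1,751 + 2,501 + 1,579 + 1,045 = 9,318
65+: 515
Youth dependency ratio = 5,971 / 9,318 × 100 = 64
Old-age dependency ratio = 515 / 9,318 × 100 = 6
Total dependency ratio = (5,971 + 515) / 9,318 × 100 = 6,486 / 9,318 × 100 = 70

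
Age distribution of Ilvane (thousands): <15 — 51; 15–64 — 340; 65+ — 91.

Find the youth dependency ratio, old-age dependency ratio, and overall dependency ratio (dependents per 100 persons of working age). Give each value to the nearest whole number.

Youth dependency ratio: 15
Old-age dependency ratio: 27
Total dependency ratio: 42

Youth dependency ratio = 51 / 340 × 100 = 15
Old-age dependency ratio = 91 / 340 × 100 = 27
Total dependency ratio = (51 + 91) / 340 × 100 = 142 / 340 × 100 = 42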